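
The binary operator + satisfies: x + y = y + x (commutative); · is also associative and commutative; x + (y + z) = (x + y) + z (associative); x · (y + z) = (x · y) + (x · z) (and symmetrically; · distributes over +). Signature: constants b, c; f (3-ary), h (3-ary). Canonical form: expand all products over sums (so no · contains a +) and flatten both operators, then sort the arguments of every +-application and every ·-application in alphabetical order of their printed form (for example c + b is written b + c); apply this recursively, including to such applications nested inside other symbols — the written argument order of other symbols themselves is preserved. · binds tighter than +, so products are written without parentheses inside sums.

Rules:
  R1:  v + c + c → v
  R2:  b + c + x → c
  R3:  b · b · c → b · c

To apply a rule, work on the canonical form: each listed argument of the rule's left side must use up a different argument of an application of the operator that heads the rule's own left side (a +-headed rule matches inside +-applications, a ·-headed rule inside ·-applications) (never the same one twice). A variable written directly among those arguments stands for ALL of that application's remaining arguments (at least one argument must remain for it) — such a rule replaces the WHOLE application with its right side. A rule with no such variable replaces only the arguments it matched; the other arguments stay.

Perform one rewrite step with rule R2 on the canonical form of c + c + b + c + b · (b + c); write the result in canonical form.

Answer: c

Derivation:
Canonical form:  b + b · b + b · c + c + c + c
Apply R2:  consuming b, c;  x := b · b + b · c + c + c
Every leftover argument binds to the variable; the entire application is replaced.
Giving:  c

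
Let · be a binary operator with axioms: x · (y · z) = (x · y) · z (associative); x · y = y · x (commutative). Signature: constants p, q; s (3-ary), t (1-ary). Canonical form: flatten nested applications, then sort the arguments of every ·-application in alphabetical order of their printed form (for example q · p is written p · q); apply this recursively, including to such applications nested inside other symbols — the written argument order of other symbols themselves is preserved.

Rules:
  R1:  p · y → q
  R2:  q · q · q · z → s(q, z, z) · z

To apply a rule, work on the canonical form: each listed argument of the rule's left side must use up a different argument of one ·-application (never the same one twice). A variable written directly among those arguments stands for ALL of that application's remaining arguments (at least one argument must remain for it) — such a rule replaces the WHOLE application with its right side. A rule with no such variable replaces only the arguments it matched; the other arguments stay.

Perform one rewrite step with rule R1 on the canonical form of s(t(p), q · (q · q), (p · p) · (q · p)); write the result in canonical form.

Answer: s(t(p), q · q · q, q)

Derivation:
Canonical form:  s(t(p), q · q · q, p · p · p · q)
Apply R1:  consuming p;  y := p · p · q
Every leftover argument binds to the variable; the entire application is replaced.
Giving:  s(t(p), q · q · q, q)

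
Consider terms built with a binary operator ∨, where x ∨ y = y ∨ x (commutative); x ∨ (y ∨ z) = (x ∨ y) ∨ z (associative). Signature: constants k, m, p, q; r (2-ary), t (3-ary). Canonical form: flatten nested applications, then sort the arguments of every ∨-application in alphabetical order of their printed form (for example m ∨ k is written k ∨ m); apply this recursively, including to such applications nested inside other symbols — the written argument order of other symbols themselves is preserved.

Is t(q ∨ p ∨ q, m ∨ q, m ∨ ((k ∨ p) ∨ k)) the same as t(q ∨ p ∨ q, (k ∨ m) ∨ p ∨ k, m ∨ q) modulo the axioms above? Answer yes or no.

Answer: no — t(p ∨ q ∨ q, m ∨ q, k ∨ k ∨ m ∨ p) vs t(p ∨ q ∨ q, k ∨ k ∨ m ∨ p, m ∨ q)

Derivation:
Left:  t(q ∨ p ∨ q, m ∨ q, m ∨ ((k ∨ p) ∨ k))
  Focus inside:  m ∨ ((k ∨ p) ∨ k)
  Merge nested applications:  m ∨ k ∨ p ∨ k
  Order the arguments:  k ∨ k ∨ m ∨ p
  Rebuild:  t(p ∨ q ∨ q, m ∨ q, k ∨ k ∨ m ∨ p)
Right:  t(q ∨ p ∨ q, (k ∨ m) ∨ p ∨ k, m ∨ q)
  Focus inside:  (k ∨ m) ∨ p ∨ k
  Merge nested applications:  k ∨ m ∨ p ∨ k
  Sort:  k ∨ k ∨ m ∨ p
  Reassemble:  t(p ∨ q ∨ q, k ∨ k ∨ m ∨ p, m ∨ q)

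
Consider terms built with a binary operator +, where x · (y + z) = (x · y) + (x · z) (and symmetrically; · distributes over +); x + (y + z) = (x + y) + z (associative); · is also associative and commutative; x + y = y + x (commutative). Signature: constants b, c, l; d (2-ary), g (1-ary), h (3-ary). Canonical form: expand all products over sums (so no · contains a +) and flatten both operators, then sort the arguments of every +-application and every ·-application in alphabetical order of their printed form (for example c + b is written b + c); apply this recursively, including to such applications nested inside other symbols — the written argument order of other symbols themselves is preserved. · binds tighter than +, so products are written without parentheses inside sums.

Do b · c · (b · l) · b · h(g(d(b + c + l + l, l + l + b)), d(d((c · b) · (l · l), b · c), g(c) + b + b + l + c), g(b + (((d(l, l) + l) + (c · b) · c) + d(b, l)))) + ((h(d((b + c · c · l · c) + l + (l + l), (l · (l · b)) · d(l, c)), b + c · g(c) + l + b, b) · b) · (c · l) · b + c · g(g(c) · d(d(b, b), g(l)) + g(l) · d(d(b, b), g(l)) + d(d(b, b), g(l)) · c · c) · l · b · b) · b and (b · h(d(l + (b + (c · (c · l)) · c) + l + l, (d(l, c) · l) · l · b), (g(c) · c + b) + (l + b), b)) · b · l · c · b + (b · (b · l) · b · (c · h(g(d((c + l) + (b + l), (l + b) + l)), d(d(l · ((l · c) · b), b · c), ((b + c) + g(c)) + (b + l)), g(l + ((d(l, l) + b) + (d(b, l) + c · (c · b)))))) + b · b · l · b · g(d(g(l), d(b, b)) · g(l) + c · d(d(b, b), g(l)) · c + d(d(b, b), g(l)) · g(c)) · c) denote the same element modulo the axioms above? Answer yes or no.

Answer: no — b · b · b · c · g(c · c · d(d(b, b), g(l)) + d(d(b, b), g(l)) · g(c) + d(d(b, b), g(l)) · g(l)) · l + b · b · b · c · h(d(b + c · c · c · l + l + l + l, b · d(l, c) · l · l), b + b + c · g(c) + l, b) · l + b · b · b · c · h(g(d(b + c + l + l, b + l + l)), d(d(b · c · l · l, b · c), b + b + c + g(c) + l), g(b + b · c · c + d(b, l) + d(l, l) + l)) · l vs b · b · b · c · g(c · c · d(d(b, b), g(l)) + d(d(b, b), g(l)) · g(c) + d(g(l), d(b, b)) · g(l)) · l + b · b · b · c · h(d(b + c · c · c · l + l + l + l, b · d(l, c) · l · l), b + b + c · g(c) + l, b) · l + b · b · b · c · h(g(d(b + c + l + l, b + l + l)), d(d(b · c · l · l, b · c), b + b + c + g(c) + l), g(b + b · c · c + d(b, l) + d(l, l) + l)) · l

Derivation:
Left:  b · c · (b · l) · b · h(g(d(b + c + l + l, l + l + b)), d(d((c · b) · (l · l), b · c), g(c) + b + b + l + c), g(b + (((d(l, l) + l) + (c · b) · c) + d(b, l)))) + ((h(d((b + c · c · l · c) + l + (l + l), (l · (l · b)) · d(l, c)), b + c · g(c) + l + b, b) · b) · (c · l) · b + c · g(g(c) · d(d(b, b), g(l)) + g(l) · d(d(b, b), g(l)) + d(d(b, b), g(l)) · c · c) · l · b · b) · b
  Expand products over sums:  b · b · b · c · h(g(d(b + c + l + l, b + l + l)), d(d(b · c · l · l, b · c), b + b + c + g(c) + l), g(b + b · c · c + d(b, l) + d(l, l) + l)) · l + b · b · b · c · h(d(b + c · c · c · l + l + l + l, b · d(l, c) · l · l), b + b + c · g(c) + l, b) · l + b · b · b · c · g(c · c · d(d(b, b), g(l)) + d(d(b, b), g(l)) · g(c) + d(d(b, b), g(l)) · g(l)) · l
  Order the arguments:  b · b · b · c · g(c · c · d(d(b, b), g(l)) + d(d(b, b), g(l)) · g(c) + d(d(b, b), g(l)) · g(l)) · l + b · b · b · c · h(d(b + c · c · c · l + l + l + l, b · d(l, c) · l · l), b + b + c · g(c) + l, b) · l + b · b · b · c · h(g(d(b + c + l + l, b + l + l)), d(d(b · c · l · l, b · c), b + b + c + g(c) + l), g(b + b · c · c + d(b, l) + d(l, l) + l)) · l
Right:  (b · h(d(l + (b + (c · (c · l)) · c) + l + l, (d(l, c) · l) · l · b), (g(c) · c + b) + (l + b), b)) · b · l · c · b + (b · (b · l) · b · (c · h(g(d((c + l) + (b + l), (l + b) + l)), d(d(l · ((l · c) · b), b · c), ((b + c) + g(c)) + (b + l)), g(l + ((d(l, l) + b) + (d(b, l) + c · (c · b)))))) + b · b · l · b · g(d(g(l), d(b, b)) · g(l) + c · d(d(b, b), g(l)) · c + d(d(b, b), g(l)) · g(c)) · c)
  Flatten:  b · b · b · c · h(d(b + c · c · c · l + l + l + l, b · d(l, c) · l · l), b + b + c · g(c) + l, b) · l + b · b · b · c · h(g(d(b + c + l + l, b + l + l)), d(d(b · c · l · l, b · c), b + b + c + g(c) + l), g(b + b · c · c + d(b, l) + d(l, l) + l)) · l + b · b · b · c · g(c · c · d(d(b, b), g(l)) + d(d(b, b), g(l)) · g(c) + d(g(l), d(b, b)) · g(l)) · l
  Order the arguments:  b · b · b · c · g(c · c · d(d(b, b), g(l)) + d(d(b, b), g(l)) · g(c) + d(g(l), d(b, b)) · g(l)) · l + b · b · b · c · h(d(b + c · c · c · l + l + l + l, b · d(l, c) · l · l), b + b + c · g(c) + l, b) · l + b · b · b · c · h(g(d(b + c + l + l, b + l + l)), d(d(b · c · l · l, b · c), b + b + c + g(c) + l), g(b + b · c · c + d(b, l) + d(l, l) + l)) · l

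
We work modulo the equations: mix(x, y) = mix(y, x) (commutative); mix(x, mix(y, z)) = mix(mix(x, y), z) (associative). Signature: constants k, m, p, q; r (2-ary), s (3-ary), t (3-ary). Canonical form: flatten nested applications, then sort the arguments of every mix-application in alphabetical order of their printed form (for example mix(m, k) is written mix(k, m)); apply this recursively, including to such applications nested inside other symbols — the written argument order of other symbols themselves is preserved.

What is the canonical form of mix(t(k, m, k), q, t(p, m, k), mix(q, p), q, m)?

Answer: mix(m, p, q, q, q, t(k, m, k), t(p, m, k))

Derivation:
Merge nested applications:  mix(t(k, m, k), q, t(p, m, k), q, p, q, m)
Order the arguments:  mix(m, p, q, q, q, t(k, m, k), t(p, m, k))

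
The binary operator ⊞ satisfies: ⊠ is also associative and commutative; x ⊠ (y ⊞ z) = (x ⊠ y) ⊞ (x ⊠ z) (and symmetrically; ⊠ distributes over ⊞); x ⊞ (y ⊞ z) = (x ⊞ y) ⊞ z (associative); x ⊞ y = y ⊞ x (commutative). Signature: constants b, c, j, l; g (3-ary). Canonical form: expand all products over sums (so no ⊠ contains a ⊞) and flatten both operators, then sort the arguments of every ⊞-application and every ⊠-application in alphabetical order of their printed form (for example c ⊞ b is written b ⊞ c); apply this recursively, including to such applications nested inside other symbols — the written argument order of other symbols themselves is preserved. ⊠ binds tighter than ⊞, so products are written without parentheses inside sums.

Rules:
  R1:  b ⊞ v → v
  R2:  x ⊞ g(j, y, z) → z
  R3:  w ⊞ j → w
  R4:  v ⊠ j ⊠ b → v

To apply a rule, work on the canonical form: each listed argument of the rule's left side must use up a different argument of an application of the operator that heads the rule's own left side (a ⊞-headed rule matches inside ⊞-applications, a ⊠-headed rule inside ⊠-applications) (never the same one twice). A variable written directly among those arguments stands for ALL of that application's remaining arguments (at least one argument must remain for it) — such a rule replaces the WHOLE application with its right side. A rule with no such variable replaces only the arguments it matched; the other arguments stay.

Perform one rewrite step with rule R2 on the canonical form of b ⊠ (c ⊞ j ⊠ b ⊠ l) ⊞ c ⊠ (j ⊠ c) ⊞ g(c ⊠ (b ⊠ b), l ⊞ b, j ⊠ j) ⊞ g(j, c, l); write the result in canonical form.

Answer: l

Derivation:
Canonical form:  b ⊠ b ⊠ j ⊠ l ⊞ b ⊠ c ⊞ c ⊠ c ⊠ j ⊞ g(b ⊠ b ⊠ c, b ⊞ l, j ⊠ j) ⊞ g(j, c, l)
R2 matches:  uses g(j, c, l);  x := b ⊠ b ⊠ j ⊠ l ⊞ b ⊠ c ⊞ c ⊠ c ⊠ j ⊞ g(b ⊠ b ⊠ c, b ⊞ l, j ⊠ j), y := c, z := l
The extension variable absorbs all remaining arguments, so the whole application is rewritten.
New term:  l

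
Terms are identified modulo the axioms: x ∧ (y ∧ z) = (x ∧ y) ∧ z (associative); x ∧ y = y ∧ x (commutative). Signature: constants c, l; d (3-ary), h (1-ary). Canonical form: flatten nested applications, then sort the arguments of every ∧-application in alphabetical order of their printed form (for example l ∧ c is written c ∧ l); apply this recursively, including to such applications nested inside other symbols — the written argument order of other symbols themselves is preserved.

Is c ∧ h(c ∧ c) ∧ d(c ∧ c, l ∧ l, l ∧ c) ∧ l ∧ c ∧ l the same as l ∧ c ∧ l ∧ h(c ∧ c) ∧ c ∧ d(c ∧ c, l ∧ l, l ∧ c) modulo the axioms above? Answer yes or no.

Answer: yes — both canonical forms are c ∧ c ∧ d(c ∧ c, l ∧ l, c ∧ l) ∧ h(c ∧ c) ∧ l ∧ l

Derivation:
Left:  c ∧ h(c ∧ c) ∧ d(c ∧ c, l ∧ l, l ∧ c) ∧ l ∧ c ∧ l
  Simplify inside:  d(c ∧ c, l ∧ l, l ∧ c)  →  d(c ∧ c, l ∧ l, c ∧ l)
  Sort arguments:  c ∧ c ∧ d(c ∧ c, l ∧ l, c ∧ l) ∧ h(c ∧ c) ∧ l ∧ l
Right:  l ∧ c ∧ l ∧ h(c ∧ c) ∧ c ∧ d(c ∧ c, l ∧ l, l ∧ c)
  Inside:  d(c ∧ c, l ∧ l, l ∧ c)  →  d(c ∧ c, l ∧ l, c ∧ l)
  Order the arguments:  c ∧ c ∧ d(c ∧ c, l ∧ l, c ∧ l) ∧ h(c ∧ c) ∧ l ∧ l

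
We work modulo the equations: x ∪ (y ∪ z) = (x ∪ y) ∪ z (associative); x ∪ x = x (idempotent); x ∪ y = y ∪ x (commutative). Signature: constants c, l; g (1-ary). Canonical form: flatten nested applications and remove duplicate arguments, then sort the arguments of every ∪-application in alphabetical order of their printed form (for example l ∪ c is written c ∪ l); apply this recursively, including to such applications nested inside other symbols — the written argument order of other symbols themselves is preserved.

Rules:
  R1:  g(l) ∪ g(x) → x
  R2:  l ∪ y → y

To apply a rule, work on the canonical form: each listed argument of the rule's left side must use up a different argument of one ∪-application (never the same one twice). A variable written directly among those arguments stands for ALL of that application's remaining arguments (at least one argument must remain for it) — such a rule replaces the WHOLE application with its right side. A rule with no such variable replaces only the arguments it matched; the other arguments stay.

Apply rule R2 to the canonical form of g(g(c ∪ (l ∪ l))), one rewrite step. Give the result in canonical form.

Answer: g(g(c))

Derivation:
Canonical form:  g(g(c ∪ l))
Match R2:  consume l;  y := c
The variable takes the whole remainder — replace the entire application.
Giving:  g(g(c))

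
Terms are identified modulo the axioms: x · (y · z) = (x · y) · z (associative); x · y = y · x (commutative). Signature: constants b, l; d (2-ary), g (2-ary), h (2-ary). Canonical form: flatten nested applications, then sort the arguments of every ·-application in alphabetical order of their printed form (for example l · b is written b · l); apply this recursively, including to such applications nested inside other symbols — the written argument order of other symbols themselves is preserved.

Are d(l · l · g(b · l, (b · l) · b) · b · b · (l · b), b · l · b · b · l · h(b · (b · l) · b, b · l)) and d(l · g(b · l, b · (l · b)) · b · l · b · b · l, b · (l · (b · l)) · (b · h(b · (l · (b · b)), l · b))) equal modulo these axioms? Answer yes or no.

Answer: yes — both canonical forms are d(b · b · b · g(b · l, b · b · l) · l · l · l, b · b · b · h(b · b · b · l, b · l) · l · l)

Derivation:
Left:  d(l · l · g(b · l, (b · l) · b) · b · b · (l · b), b · l · b · b · l · h(b · (b · l) · b, b · l))
  Focus inside:  l · l · g(b · l, (b · l) · b) · b · b · (l · b)
  Flatten:  l · l · g(b · l, (b · l) · b) · b · b · l · b
  Simplify inside:  g(b · l, (b · l) · b)  →  g(b · l, b · b · l)
  Sort:  b · b · b · g(b · l, b · b · l) · l · l · l
  Put back:  d(b · b · b · g(b · l, b · b · l) · l · l · l, b · b · b · h(b · b · b · l, b · l) · l · l)
Right:  d(l · g(b · l, b · (l · b)) · b · l · b · b · l, b · (l · (b · l)) · (b · h(b · (l · (b · b)), l · b)))
  Focus inside:  b · (l · (b · l)) · (b · h(b · (l · (b · b)), l · b))
  Flatten:  b · l · b · l · b · h(b · (l · (b · b)), l · b)
  Simplify inside:  h(b · (l · (b · b)), l · b)  →  h(b · b · b · l, b · l)
  Sort:  b · b · b · h(b · b · b · l, b · l) · l · l
  Reassemble:  d(b · b · b · g(b · l, b · b · l) · l · l · l, b · b · b · h(b · b · b · l, b · l) · l · l)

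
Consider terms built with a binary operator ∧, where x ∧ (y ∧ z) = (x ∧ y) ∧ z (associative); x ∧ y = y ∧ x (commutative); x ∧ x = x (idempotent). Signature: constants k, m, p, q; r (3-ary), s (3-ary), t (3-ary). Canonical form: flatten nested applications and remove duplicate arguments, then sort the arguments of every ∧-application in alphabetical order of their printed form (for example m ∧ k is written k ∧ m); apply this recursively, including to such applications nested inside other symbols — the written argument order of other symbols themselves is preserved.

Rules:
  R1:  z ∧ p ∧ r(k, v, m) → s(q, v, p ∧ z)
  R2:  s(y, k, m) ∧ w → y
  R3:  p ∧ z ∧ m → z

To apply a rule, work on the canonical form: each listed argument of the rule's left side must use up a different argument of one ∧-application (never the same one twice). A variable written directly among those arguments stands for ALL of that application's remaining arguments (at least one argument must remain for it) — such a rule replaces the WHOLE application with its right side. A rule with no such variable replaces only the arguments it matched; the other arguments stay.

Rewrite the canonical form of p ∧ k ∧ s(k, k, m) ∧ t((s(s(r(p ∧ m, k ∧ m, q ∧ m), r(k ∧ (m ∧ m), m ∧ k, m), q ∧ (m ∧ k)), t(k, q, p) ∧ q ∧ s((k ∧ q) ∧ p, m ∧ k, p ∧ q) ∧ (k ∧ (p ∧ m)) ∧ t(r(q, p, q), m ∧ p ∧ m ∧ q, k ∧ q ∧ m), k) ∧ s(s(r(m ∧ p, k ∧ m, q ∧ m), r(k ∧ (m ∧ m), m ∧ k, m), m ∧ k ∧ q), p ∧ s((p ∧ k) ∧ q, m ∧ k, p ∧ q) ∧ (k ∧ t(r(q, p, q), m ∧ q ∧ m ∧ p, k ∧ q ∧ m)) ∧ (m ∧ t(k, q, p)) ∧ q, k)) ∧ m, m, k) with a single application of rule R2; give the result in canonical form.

Canonical form:  k ∧ p ∧ s(k, k, m) ∧ t(m ∧ s(s(r(m ∧ p, k ∧ m, m ∧ q), r(k ∧ m, k ∧ m, m), k ∧ m ∧ q), k ∧ m ∧ p ∧ q ∧ s(k ∧ p ∧ q, k ∧ m, p ∧ q) ∧ t(k, q, p) ∧ t(r(q, p, q), m ∧ p ∧ q, k ∧ m ∧ q), k), m, k)
Apply R2:  consuming s(k, k, m);  w := k ∧ p ∧ t(m ∧ s(s(r(m ∧ p, k ∧ m, m ∧ q), r(k ∧ m, k ∧ m, m), k ∧ m ∧ q), k ∧ m ∧ p ∧ q ∧ s(k ∧ p ∧ q, k ∧ m, p ∧ q) ∧ t(k, q, p) ∧ t(r(q, p, q), m ∧ p ∧ q, k ∧ m ∧ q), k), m, k), y := k
The variable takes the whole remainder — replace the entire application.
Result:  k

Answer: k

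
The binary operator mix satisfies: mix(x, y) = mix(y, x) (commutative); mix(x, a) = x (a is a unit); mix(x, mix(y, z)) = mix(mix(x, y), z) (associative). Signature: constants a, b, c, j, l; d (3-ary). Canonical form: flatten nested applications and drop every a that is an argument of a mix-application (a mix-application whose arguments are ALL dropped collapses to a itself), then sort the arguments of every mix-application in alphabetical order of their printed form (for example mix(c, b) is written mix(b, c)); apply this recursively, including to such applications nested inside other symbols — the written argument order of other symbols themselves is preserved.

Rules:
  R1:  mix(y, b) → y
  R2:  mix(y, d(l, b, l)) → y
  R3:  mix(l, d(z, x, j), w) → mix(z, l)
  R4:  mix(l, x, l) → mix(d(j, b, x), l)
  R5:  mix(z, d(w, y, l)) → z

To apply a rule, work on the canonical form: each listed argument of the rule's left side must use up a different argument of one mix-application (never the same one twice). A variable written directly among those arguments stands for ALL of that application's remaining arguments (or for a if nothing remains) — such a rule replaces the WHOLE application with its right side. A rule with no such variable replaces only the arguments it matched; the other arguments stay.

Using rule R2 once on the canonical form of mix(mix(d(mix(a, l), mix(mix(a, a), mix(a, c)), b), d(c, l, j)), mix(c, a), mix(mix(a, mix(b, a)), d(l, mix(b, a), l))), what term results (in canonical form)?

Answer: mix(b, c, d(c, l, j), d(l, c, b))

Derivation:
Canonical form:  mix(b, c, d(c, l, j), d(l, b, l), d(l, c, b))
R2 matches:  uses d(l, b, l);  y := mix(b, c, d(c, l, j), d(l, c, b))
The variable takes the whole remainder — replace the entire application.
Result:  mix(b, c, d(c, l, j), d(l, c, b))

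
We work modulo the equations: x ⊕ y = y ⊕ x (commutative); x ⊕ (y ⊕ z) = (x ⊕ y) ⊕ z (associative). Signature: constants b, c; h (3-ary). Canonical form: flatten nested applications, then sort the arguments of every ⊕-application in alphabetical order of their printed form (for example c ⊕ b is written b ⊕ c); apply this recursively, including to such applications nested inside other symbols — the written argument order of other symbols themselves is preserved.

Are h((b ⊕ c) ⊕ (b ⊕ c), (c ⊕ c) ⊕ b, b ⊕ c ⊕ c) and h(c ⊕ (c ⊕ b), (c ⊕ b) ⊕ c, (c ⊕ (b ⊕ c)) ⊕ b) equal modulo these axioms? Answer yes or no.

Left:  h((b ⊕ c) ⊕ (b ⊕ c), (c ⊕ c) ⊕ b, b ⊕ c ⊕ c)
  Descend into:  (b ⊕ c) ⊕ (b ⊕ c)
  Merge nested applications:  b ⊕ c ⊕ b ⊕ c
  Order the arguments:  b ⊕ b ⊕ c ⊕ c
  Reassemble:  h(b ⊕ b ⊕ c ⊕ c, b ⊕ c ⊕ c, b ⊕ c ⊕ c)
Right:  h(c ⊕ (c ⊕ b), (c ⊕ b) ⊕ c, (c ⊕ (b ⊕ c)) ⊕ b)
  Work inside:  (c ⊕ (b ⊕ c)) ⊕ b
  Un-nest:  c ⊕ b ⊕ c ⊕ b
  Order the arguments:  b ⊕ b ⊕ c ⊕ c
  Rebuild:  h(b ⊕ c ⊕ c, b ⊕ c ⊕ c, b ⊕ b ⊕ c ⊕ c)

Answer: no — h(b ⊕ b ⊕ c ⊕ c, b ⊕ c ⊕ c, b ⊕ c ⊕ c) vs h(b ⊕ c ⊕ c, b ⊕ c ⊕ c, b ⊕ b ⊕ c ⊕ c)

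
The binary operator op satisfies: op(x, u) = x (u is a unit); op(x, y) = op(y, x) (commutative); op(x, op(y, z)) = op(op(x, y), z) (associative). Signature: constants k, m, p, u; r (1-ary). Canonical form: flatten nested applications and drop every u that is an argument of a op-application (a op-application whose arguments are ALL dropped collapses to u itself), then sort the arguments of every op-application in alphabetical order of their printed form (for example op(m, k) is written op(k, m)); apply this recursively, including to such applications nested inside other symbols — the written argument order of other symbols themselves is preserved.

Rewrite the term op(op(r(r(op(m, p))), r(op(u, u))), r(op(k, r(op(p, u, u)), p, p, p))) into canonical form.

Answer: op(r(op(k, p, p, p, r(p))), r(r(op(m, p))), r(u))

Derivation:
Flatten:  op(r(r(op(m, p))), r(op(u, u)), r(op(k, r(op(p, u, u)), p, p, p)))
Inside:  r(op(u, u))  →  r(u)
Canonicalize subterm:  r(op(k, r(op(p, u, u)), p, p, p))  →  r(op(k, p, p, p, r(p)))
Order the arguments:  op(r(op(k, p, p, p, r(p))), r(r(op(m, p))), r(u))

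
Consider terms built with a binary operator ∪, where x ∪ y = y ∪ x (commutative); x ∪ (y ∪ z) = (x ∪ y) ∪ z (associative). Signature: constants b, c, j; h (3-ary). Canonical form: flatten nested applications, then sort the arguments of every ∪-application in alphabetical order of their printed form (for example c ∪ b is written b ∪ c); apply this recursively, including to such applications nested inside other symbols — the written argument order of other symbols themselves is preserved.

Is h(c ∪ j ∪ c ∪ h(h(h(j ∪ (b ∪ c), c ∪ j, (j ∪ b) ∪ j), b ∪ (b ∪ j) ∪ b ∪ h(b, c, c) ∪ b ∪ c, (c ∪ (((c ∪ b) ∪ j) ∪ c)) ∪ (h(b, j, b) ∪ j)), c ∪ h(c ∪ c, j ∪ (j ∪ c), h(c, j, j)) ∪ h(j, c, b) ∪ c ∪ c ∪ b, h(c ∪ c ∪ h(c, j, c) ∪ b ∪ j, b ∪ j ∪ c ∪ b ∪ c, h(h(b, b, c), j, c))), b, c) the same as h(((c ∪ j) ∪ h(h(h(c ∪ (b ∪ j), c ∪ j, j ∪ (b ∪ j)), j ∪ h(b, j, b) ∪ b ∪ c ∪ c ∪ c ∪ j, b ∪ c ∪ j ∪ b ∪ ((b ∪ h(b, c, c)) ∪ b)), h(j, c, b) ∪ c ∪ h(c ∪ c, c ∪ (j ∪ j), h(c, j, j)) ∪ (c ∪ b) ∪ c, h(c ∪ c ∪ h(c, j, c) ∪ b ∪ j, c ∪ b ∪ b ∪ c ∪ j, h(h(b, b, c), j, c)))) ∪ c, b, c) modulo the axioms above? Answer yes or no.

Answer: no — h(c ∪ c ∪ h(h(h(b ∪ c ∪ j, c ∪ j, b ∪ j ∪ j), b ∪ b ∪ b ∪ b ∪ c ∪ h(b, c, c) ∪ j, b ∪ c ∪ c ∪ c ∪ h(b, j, b) ∪ j ∪ j), b ∪ c ∪ c ∪ c ∪ h(c ∪ c, c ∪ j ∪ j, h(c, j, j)) ∪ h(j, c, b), h(b ∪ c ∪ c ∪ h(c, j, c) ∪ j, b ∪ b ∪ c ∪ c ∪ j, h(h(b, b, c), j, c))) ∪ j, b, c) vs h(c ∪ c ∪ h(h(h(b ∪ c ∪ j, c ∪ j, b ∪ j ∪ j), b ∪ c ∪ c ∪ c ∪ h(b, j, b) ∪ j ∪ j, b ∪ b ∪ b ∪ b ∪ c ∪ h(b, c, c) ∪ j), b ∪ c ∪ c ∪ c ∪ h(c ∪ c, c ∪ j ∪ j, h(c, j, j)) ∪ h(j, c, b), h(b ∪ c ∪ c ∪ h(c, j, c) ∪ j, b ∪ b ∪ c ∪ c ∪ j, h(h(b, b, c), j, c))) ∪ j, b, c)

Derivation:
Left:  h(c ∪ j ∪ c ∪ h(h(h(j ∪ (b ∪ c), c ∪ j, (j ∪ b) ∪ j), b ∪ (b ∪ j) ∪ b ∪ h(b, c, c) ∪ b ∪ c, (c ∪ (((c ∪ b) ∪ j) ∪ c)) ∪ (h(b, j, b) ∪ j)), c ∪ h(c ∪ c, j ∪ (j ∪ c), h(c, j, j)) ∪ h(j, c, b) ∪ c ∪ c ∪ b, h(c ∪ c ∪ h(c, j, c) ∪ b ∪ j, b ∪ j ∪ c ∪ b ∪ c, h(h(b, b, c), j, c))), b, c)
  Focus inside:  c ∪ j ∪ c ∪ h(h(h(j ∪ (b ∪ c), c ∪ j, (j ∪ b) ∪ j), b ∪ (b ∪ j) ∪ b ∪ h(b, c, c) ∪ b ∪ c, (c ∪ (((c ∪ b) ∪ j) ∪ c)) ∪ (h(b, j, b) ∪ j)), c ∪ h(c ∪ c, j ∪ (j ∪ c), h(c, j, j)) ∪ h(j, c, b) ∪ c ∪ c ∪ b, h(c ∪ c ∪ h(c, j, c) ∪ b ∪ j, b ∪ j ∪ c ∪ b ∪ c, h(h(b, b, c), j, c)))
  Inside:  h(h(h(j ∪ (b ∪ c), c ∪ j, (j ∪ b) ∪ j), b ∪ (b ∪ j) ∪ b ∪ h(b, c, c) ∪ b ∪ c, (c ∪ (((c ∪ b) ∪ j) ∪ c)) ∪ (h(b, j, b) ∪ j)), c ∪ h(c ∪ c, j ∪ (j ∪ c), h(c, j, j)) ∪ h(j, c, b) ∪ c ∪ c ∪ b, h(c ∪ c ∪ h(c, j, c) ∪ b ∪ j, b ∪ j ∪ c ∪ b ∪ c, h(h(b, b, c), j, c)))  →  h(h(h(b ∪ c ∪ j, c ∪ j, b ∪ j ∪ j), b ∪ b ∪ b ∪ b ∪ c ∪ h(b, c, c) ∪ j, b ∪ c ∪ c ∪ c ∪ h(b, j, b) ∪ j ∪ j), b ∪ c ∪ c ∪ c ∪ h(c ∪ c, c ∪ j ∪ j, h(c, j, j)) ∪ h(j, c, b), h(b ∪ c ∪ c ∪ h(c, j, c) ∪ j, b ∪ b ∪ c ∪ c ∪ j, h(h(b, b, c), j, c)))
  Order the arguments:  c ∪ c ∪ h(h(h(b ∪ c ∪ j, c ∪ j, b ∪ j ∪ j), b ∪ b ∪ b ∪ b ∪ c ∪ h(b, c, c) ∪ j, b ∪ c ∪ c ∪ c ∪ h(b, j, b) ∪ j ∪ j), b ∪ c ∪ c ∪ c ∪ h(c ∪ c, c ∪ j ∪ j, h(c, j, j)) ∪ h(j, c, b), h(b ∪ c ∪ c ∪ h(c, j, c) ∪ j, b ∪ b ∪ c ∪ c ∪ j, h(h(b, b, c), j, c))) ∪ j
  Rebuild:  h(c ∪ c ∪ h(h(h(b ∪ c ∪ j, c ∪ j, b ∪ j ∪ j), b ∪ b ∪ b ∪ b ∪ c ∪ h(b, c, c) ∪ j, b ∪ c ∪ c ∪ c ∪ h(b, j, b) ∪ j ∪ j), b ∪ c ∪ c ∪ c ∪ h(c ∪ c, c ∪ j ∪ j, h(c, j, j)) ∪ h(j, c, b), h(b ∪ c ∪ c ∪ h(c, j, c) ∪ j, b ∪ b ∪ c ∪ c ∪ j, h(h(b, b, c), j, c))) ∪ j, b, c)
Right:  h(((c ∪ j) ∪ h(h(h(c ∪ (b ∪ j), c ∪ j, j ∪ (b ∪ j)), j ∪ h(b, j, b) ∪ b ∪ c ∪ c ∪ c ∪ j, b ∪ c ∪ j ∪ b ∪ ((b ∪ h(b, c, c)) ∪ b)), h(j, c, b) ∪ c ∪ h(c ∪ c, c ∪ (j ∪ j), h(c, j, j)) ∪ (c ∪ b) ∪ c, h(c ∪ c ∪ h(c, j, c) ∪ b ∪ j, c ∪ b ∪ b ∪ c ∪ j, h(h(b, b, c), j, c)))) ∪ c, b, c)
  Work inside:  ((c ∪ j) ∪ h(h(h(c ∪ (b ∪ j), c ∪ j, j ∪ (b ∪ j)), j ∪ h(b, j, b) ∪ b ∪ c ∪ c ∪ c ∪ j, b ∪ c ∪ j ∪ b ∪ ((b ∪ h(b, c, c)) ∪ b)), h(j, c, b) ∪ c ∪ h(c ∪ c, c ∪ (j ∪ j), h(c, j, j)) ∪ (c ∪ b) ∪ c, h(c ∪ c ∪ h(c, j, c) ∪ b ∪ j, c ∪ b ∪ b ∪ c ∪ j, h(h(b, b, c), j, c)))) ∪ c
  Un-nest:  c ∪ j ∪ h(h(h(c ∪ (b ∪ j), c ∪ j, j ∪ (b ∪ j)), j ∪ h(b, j, b) ∪ b ∪ c ∪ c ∪ c ∪ j, b ∪ c ∪ j ∪ b ∪ ((b ∪ h(b, c, c)) ∪ b)), h(j, c, b) ∪ c ∪ h(c ∪ c, c ∪ (j ∪ j), h(c, j, j)) ∪ (c ∪ b) ∪ c, h(c ∪ c ∪ h(c, j, c) ∪ b ∪ j, c ∪ b ∪ b ∪ c ∪ j, h(h(b, b, c), j, c))) ∪ c
  Inside:  h(h(h(c ∪ (b ∪ j), c ∪ j, j ∪ (b ∪ j)), j ∪ h(b, j, b) ∪ b ∪ c ∪ c ∪ c ∪ j, b ∪ c ∪ j ∪ b ∪ ((b ∪ h(b, c, c)) ∪ b)), h(j, c, b) ∪ c ∪ h(c ∪ c, c ∪ (j ∪ j), h(c, j, j)) ∪ (c ∪ b) ∪ c, h(c ∪ c ∪ h(c, j, c) ∪ b ∪ j, c ∪ b ∪ b ∪ c ∪ j, h(h(b, b, c), j, c)))  →  h(h(h(b ∪ c ∪ j, c ∪ j, b ∪ j ∪ j), b ∪ c ∪ c ∪ c ∪ h(b, j, b) ∪ j ∪ j, b ∪ b ∪ b ∪ b ∪ c ∪ h(b, c, c) ∪ j), b ∪ c ∪ c ∪ c ∪ h(c ∪ c, c ∪ j ∪ j, h(c, j, j)) ∪ h(j, c, b), h(b ∪ c ∪ c ∪ h(c, j, c) ∪ j, b ∪ b ∪ c ∪ c ∪ j, h(h(b, b, c), j, c)))
  Sort:  c ∪ c ∪ h(h(h(b ∪ c ∪ j, c ∪ j, b ∪ j ∪ j), b ∪ c ∪ c ∪ c ∪ h(b, j, b) ∪ j ∪ j, b ∪ b ∪ b ∪ b ∪ c ∪ h(b, c, c) ∪ j), b ∪ c ∪ c ∪ c ∪ h(c ∪ c, c ∪ j ∪ j, h(c, j, j)) ∪ h(j, c, b), h(b ∪ c ∪ c ∪ h(c, j, c) ∪ j, b ∪ b ∪ c ∪ c ∪ j, h(h(b, b, c), j, c))) ∪ j
  Rebuild:  h(c ∪ c ∪ h(h(h(b ∪ c ∪ j, c ∪ j, b ∪ j ∪ j), b ∪ c ∪ c ∪ c ∪ h(b, j, b) ∪ j ∪ j, b ∪ b ∪ b ∪ b ∪ c ∪ h(b, c, c) ∪ j), b ∪ c ∪ c ∪ c ∪ h(c ∪ c, c ∪ j ∪ j, h(c, j, j)) ∪ h(j, c, b), h(b ∪ c ∪ c ∪ h(c, j, c) ∪ j, b ∪ b ∪ c ∪ c ∪ j, h(h(b, b, c), j, c))) ∪ j, b, c)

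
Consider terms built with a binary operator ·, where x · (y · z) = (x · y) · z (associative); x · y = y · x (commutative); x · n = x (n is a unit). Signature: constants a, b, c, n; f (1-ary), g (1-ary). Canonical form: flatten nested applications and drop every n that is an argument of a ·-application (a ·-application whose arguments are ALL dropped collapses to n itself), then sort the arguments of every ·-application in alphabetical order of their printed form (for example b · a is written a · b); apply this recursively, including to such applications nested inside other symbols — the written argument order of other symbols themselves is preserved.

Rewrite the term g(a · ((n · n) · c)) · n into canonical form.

Simplify inside:  g(a · ((n · n) · c))  →  g(a · c)
Unit:  drop n
Sort:  g(a · c)

Answer: g(a · c)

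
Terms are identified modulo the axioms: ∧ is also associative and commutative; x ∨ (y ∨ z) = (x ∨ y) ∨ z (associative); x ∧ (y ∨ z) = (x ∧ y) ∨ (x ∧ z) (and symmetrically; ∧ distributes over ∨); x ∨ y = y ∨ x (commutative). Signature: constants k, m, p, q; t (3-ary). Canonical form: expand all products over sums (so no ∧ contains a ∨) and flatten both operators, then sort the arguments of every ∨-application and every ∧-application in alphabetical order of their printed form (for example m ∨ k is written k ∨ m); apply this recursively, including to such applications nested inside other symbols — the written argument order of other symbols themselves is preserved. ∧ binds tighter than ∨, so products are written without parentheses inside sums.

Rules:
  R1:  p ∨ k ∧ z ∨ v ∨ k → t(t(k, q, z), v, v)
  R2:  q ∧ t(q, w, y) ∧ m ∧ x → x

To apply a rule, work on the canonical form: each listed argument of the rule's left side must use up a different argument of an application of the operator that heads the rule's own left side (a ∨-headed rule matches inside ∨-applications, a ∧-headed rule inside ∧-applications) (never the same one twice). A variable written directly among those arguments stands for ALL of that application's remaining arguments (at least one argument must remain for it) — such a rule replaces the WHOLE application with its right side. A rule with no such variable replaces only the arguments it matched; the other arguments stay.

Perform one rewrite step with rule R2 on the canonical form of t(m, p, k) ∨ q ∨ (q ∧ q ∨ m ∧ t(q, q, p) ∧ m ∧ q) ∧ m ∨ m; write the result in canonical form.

Canonical form:  m ∨ m ∧ m ∧ m ∧ q ∧ t(q, q, p) ∨ m ∧ q ∧ q ∨ q ∨ t(m, p, k)
R2 matches:  uses m, q, t(q, q, p);  w := q, x := m ∧ m, y := p
Every leftover argument binds to the variable; the entire application is replaced.
Giving:  m ∨ m ∧ m ∨ m ∧ q ∧ q ∨ q ∨ t(m, p, k)

Answer: m ∨ m ∧ m ∨ m ∧ q ∧ q ∨ q ∨ t(m, p, k)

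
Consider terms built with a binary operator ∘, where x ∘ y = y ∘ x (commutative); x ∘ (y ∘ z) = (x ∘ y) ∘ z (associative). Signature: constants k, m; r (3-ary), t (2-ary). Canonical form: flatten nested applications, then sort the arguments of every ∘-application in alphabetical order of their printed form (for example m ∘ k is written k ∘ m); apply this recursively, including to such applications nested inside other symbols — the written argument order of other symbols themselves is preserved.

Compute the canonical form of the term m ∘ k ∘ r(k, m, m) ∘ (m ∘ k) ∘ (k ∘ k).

Answer: k ∘ k ∘ k ∘ k ∘ m ∘ m ∘ r(k, m, m)

Derivation:
Merge nested applications:  m ∘ k ∘ r(k, m, m) ∘ m ∘ k ∘ k ∘ k
Order the arguments:  k ∘ k ∘ k ∘ k ∘ m ∘ m ∘ r(k, m, m)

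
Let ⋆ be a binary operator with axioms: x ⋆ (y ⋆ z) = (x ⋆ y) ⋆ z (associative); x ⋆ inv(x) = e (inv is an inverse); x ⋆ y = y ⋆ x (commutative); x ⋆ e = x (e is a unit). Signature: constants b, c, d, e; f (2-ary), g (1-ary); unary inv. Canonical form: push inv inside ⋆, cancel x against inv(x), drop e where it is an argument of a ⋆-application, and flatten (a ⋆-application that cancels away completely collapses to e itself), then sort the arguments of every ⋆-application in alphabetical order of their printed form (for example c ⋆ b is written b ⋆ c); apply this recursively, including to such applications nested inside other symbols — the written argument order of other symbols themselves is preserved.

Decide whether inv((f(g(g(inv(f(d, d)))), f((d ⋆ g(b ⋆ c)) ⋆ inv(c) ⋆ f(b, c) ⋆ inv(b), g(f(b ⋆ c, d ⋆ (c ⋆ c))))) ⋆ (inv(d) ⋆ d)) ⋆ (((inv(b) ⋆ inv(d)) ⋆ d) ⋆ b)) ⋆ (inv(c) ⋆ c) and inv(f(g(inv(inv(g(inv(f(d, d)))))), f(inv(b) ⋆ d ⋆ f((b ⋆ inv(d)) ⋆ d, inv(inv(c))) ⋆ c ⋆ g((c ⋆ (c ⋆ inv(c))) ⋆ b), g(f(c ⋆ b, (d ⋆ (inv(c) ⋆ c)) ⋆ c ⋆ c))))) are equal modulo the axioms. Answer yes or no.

Left:  inv((f(g(g(inv(f(d, d)))), f((d ⋆ g(b ⋆ c)) ⋆ inv(c) ⋆ f(b, c) ⋆ inv(b), g(f(b ⋆ c, d ⋆ (c ⋆ c))))) ⋆ (inv(d) ⋆ d)) ⋆ (((inv(b) ⋆ inv(d)) ⋆ d) ⋆ b)) ⋆ (inv(c) ⋆ c)
  Push inv inside:  distribute inv over ⋆ and collapse double inv
  Inverses cancel:  d cancels; b cancels; c cancels
  Combine occurrences:  inv(f(g(g(inv(f(d, d)))), f(d ⋆ f(b, c) ⋆ g(b ⋆ c) ⋆ inv(b) ⋆ inv(c), g(f(b ⋆ c, c ⋆ c ⋆ d)))))
Right:  inv(f(g(inv(inv(g(inv(f(d, d)))))), f(inv(b) ⋆ d ⋆ f((b ⋆ inv(d)) ⋆ d, inv(inv(c))) ⋆ c ⋆ g((c ⋆ (c ⋆ inv(c))) ⋆ b), g(f(c ⋆ b, (d ⋆ (inv(c) ⋆ c)) ⋆ c ⋆ c)))))
  Push inv inside:  distribute inv over ⋆ and collapse double inv
  Combine occurrences:  inv(f(g(g(inv(f(d, d)))), f(c ⋆ d ⋆ f(b, c) ⋆ g(b ⋆ c) ⋆ inv(b), g(f(b ⋆ c, c ⋆ c ⋆ d)))))

Answer: no — inv(f(g(g(inv(f(d, d)))), f(d ⋆ f(b, c) ⋆ g(b ⋆ c) ⋆ inv(b) ⋆ inv(c), g(f(b ⋆ c, c ⋆ c ⋆ d))))) vs inv(f(g(g(inv(f(d, d)))), f(c ⋆ d ⋆ f(b, c) ⋆ g(b ⋆ c) ⋆ inv(b), g(f(b ⋆ c, c ⋆ c ⋆ d)))))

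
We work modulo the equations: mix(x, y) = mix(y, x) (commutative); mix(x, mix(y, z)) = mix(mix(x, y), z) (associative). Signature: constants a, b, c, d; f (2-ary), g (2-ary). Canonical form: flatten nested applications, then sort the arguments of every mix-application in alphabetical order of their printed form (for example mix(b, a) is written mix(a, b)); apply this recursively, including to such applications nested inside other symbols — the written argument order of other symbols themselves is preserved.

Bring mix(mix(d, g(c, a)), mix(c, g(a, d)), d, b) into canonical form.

Answer: mix(b, c, d, d, g(a, d), g(c, a))

Derivation:
Flatten:  mix(d, g(c, a), c, g(a, d), d, b)
Sort:  mix(b, c, d, d, g(a, d), g(c, a))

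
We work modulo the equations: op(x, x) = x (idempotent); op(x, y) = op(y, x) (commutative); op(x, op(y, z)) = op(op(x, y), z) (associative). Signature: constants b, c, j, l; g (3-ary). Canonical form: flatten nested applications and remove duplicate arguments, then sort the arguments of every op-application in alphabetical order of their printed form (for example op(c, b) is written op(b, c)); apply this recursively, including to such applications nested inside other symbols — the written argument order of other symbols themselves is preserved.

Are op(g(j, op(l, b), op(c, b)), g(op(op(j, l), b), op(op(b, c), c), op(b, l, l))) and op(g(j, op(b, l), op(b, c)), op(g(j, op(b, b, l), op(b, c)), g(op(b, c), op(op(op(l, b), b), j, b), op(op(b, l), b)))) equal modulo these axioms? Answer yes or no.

Answer: no — op(g(j, op(b, l), op(b, c)), g(op(b, j, l), op(b, c), op(b, l))) vs op(g(j, op(b, l), op(b, c)), g(op(b, c), op(b, j, l), op(b, l)))

Derivation:
Left:  op(g(j, op(l, b), op(c, b)), g(op(op(j, l), b), op(op(b, c), c), op(b, l, l)))
  Inside:  g(j, op(l, b), op(c, b))  →  g(j, op(b, l), op(b, c))
  Inside:  g(op(op(j, l), b), op(op(b, c), c), op(b, l, l))  →  g(op(b, j, l), op(b, c), op(b, l))
  Sort:  op(g(j, op(b, l), op(b, c)), g(op(b, j, l), op(b, c), op(b, l)))
Right:  op(g(j, op(b, l), op(b, c)), op(g(j, op(b, b, l), op(b, c)), g(op(b, c), op(op(op(l, b), b), j, b), op(op(b, l), b))))
  Un-nest:  op(g(j, op(b, l), op(b, c)), g(j, op(b, b, l), op(b, c)), g(op(b, c), op(op(op(l, b), b), j, b), op(op(b, l), b)))
  Canonicalize subterm:  g(j, op(b, b, l), op(b, c))  →  g(j, op(b, l), op(b, c))
  Inside:  g(op(b, c), op(op(op(l, b), b), j, b), op(op(b, l), b))  →  g(op(b, c), op(b, j, l), op(b, l))
  Idempotence:  drop duplicate g(j, op(b, l), op(b, c))
  Sort:  op(g(j, op(b, l), op(b, c)), g(op(b, c), op(b, j, l), op(b, l)))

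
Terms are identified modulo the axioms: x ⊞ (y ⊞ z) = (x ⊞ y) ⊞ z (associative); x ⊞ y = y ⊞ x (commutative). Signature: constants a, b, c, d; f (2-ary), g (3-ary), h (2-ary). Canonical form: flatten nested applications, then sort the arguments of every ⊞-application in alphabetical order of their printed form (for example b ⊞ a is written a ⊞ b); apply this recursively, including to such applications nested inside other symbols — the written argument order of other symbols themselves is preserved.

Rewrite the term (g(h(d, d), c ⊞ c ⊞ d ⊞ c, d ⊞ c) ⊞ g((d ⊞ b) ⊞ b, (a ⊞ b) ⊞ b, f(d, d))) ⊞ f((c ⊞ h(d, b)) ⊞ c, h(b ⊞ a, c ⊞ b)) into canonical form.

Answer: f(c ⊞ c ⊞ h(d, b), h(a ⊞ b, b ⊞ c)) ⊞ g(b ⊞ b ⊞ d, a ⊞ b ⊞ b, f(d, d)) ⊞ g(h(d, d), c ⊞ c ⊞ c ⊞ d, c ⊞ d)

Derivation:
Flatten:  g(h(d, d), c ⊞ c ⊞ d ⊞ c, d ⊞ c) ⊞ g((d ⊞ b) ⊞ b, (a ⊞ b) ⊞ b, f(d, d)) ⊞ f((c ⊞ h(d, b)) ⊞ c, h(b ⊞ a, c ⊞ b))
Inside:  g(h(d, d), c ⊞ c ⊞ d ⊞ c, d ⊞ c)  →  g(h(d, d), c ⊞ c ⊞ c ⊞ d, c ⊞ d)
Canonicalize subterm:  g((d ⊞ b) ⊞ b, (a ⊞ b) ⊞ b, f(d, d))  →  g(b ⊞ b ⊞ d, a ⊞ b ⊞ b, f(d, d))
Inside:  f((c ⊞ h(d, b)) ⊞ c, h(b ⊞ a, c ⊞ b))  →  f(c ⊞ c ⊞ h(d, b), h(a ⊞ b, b ⊞ c))
Sort:  f(c ⊞ c ⊞ h(d, b), h(a ⊞ b, b ⊞ c)) ⊞ g(b ⊞ b ⊞ d, a ⊞ b ⊞ b, f(d, d)) ⊞ g(h(d, d), c ⊞ c ⊞ c ⊞ d, c ⊞ d)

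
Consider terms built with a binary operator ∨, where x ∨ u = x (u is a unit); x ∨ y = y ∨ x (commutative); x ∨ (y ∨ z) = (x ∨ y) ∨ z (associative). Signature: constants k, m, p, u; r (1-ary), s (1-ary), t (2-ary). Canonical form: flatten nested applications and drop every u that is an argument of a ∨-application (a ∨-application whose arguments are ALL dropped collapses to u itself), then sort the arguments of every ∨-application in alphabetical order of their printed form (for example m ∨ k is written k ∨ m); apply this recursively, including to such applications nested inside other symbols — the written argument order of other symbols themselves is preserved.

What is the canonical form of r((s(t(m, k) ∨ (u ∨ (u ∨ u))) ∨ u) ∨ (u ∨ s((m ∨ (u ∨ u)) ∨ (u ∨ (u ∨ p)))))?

Answer: r(s(m ∨ p) ∨ s(t(m, k)))

Derivation:
Focus inside:  (s(t(m, k) ∨ (u ∨ (u ∨ u))) ∨ u) ∨ (u ∨ s((m ∨ (u ∨ u)) ∨ (u ∨ (u ∨ p))))
Flatten:  s(t(m, k) ∨ (u ∨ (u ∨ u))) ∨ u ∨ u ∨ s((m ∨ (u ∨ u)) ∨ (u ∨ (u ∨ p)))
Canonicalize subterm:  s(t(m, k) ∨ (u ∨ (u ∨ u)))  →  s(t(m, k))
Canonicalize subterm:  s((m ∨ (u ∨ u)) ∨ (u ∨ (u ∨ p)))  →  s(m ∨ p)
Drop the unit:  drop u (×2)
Sort:  s(m ∨ p) ∨ s(t(m, k))
Put back:  r(s(m ∨ p) ∨ s(t(m, k)))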